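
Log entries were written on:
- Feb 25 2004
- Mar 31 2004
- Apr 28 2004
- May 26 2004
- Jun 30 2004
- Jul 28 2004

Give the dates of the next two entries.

Aug 25 2004, Sep 29 2004

These are Wednesdays with 35, 28, 28, 35, 28-day gaps.
Each is the final Wednesday of its month — Mar 31 2004 is past the 28th, so '4th Wednesday' doesn't fit.
August 2004 ends with Wednesday Aug 25 2004.
Last Wednesday of September 2004: Sep 29 2004.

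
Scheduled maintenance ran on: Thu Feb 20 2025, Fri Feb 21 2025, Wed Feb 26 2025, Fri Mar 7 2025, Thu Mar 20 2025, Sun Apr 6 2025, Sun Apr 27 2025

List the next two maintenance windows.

Intervals are 1, 5, 9, 13, 17, 21 days — an arithmetic progression with common difference 4.
Next gap: 25 days. Sun Apr 27 2025 + 25 days = Thu May 22 2025.
Next gap: 29 days. Thu May 22 2025 + 29 days = Fri Jun 20 2025.

Thu May 22 2025, Fri Jun 20 2025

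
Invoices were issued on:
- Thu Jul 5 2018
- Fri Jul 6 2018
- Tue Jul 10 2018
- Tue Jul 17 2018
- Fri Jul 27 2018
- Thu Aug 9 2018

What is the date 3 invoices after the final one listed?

Fri Oct 5 2018

Intervals are 1, 4, 7, 10, 13 days — an arithmetic progression with common difference 3.
Next gap: 16 days. Thu Aug 9 2018 + 16 days = Sat Aug 25 2018.
Next gap: 19 days. Sat Aug 25 2018 + 19 days = Thu Sep 13 2018.
Next gap: 22 days. Thu Sep 13 2018 + 22 days = Fri Oct 5 2018.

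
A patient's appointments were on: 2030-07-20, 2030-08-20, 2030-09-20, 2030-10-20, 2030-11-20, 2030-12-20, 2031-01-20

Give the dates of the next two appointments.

Gaps: 31, 31, 30, 31, 30, 31 days — not constant. Every event is on the 20th of the month.
Pattern: the 20th of each month.
Next: February 2031 → 2031-02-20.
Next: March 2031 → 2031-03-20.

2031-02-20, 2031-03-20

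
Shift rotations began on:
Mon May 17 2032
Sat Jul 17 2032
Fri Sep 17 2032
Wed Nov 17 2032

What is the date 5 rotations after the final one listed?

Sat Sep 17 2033

Gaps: 61, 62, 61 days — not constant. Every event is on the 17th of the month.
Pattern: the 17th of every 2 months.
Next: January 2033 → Mon Jan 17 2033.
Next: March 2033 → Thu Mar 17 2033.
Next: May 2033 → Tue May 17 2033.
July 2033: Sun Jul 17 2033.
September 2033: Sat Sep 17 2033.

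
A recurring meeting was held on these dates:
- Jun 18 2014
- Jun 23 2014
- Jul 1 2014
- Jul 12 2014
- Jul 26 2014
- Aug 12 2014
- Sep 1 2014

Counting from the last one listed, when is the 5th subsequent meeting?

Jan 24 2015

Gaps: 5, 8, 11, 14, 17, 20 days — each gap is 3 larger than the previous one.
Next gap: 23 days. Sep 1 2014 + 23 days = Sep 24 2014.
Next gap: 26 days. Sep 24 2014 + 26 days = Oct 20 2014.
Next gap: 29 days. Oct 20 2014 + 29 days = Nov 18 2014.
Next gap: 32 days. Nov 18 2014 + 32 days = Dec 20 2014.
Next gap: 35 days. Dec 20 2014 + 35 days = Jan 24 2015.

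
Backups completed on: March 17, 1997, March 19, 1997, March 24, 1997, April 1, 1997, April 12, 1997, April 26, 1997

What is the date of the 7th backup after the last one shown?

Intervals are 2, 5, 8, 11, 14 days — an arithmetic progression with common difference 3.
Next gap: 17 days. April 26, 1997 + 17 days = May 13, 1997.
Next gap: 20 days. May 13, 1997 + 20 days = June 2, 1997.
Next gap: 23 days. June 2, 1997 + 23 days = June 25, 1997.
Next gap: 26 days. June 25, 1997 + 26 days = July 21, 1997.
Next gap: 29 days. July 21, 1997 + 29 days = August 19, 1997.
Next gap: 32 days. August 19, 1997 + 32 days = September 20, 1997.
Next gap: 35 days. September 20, 1997 + 35 days = October 25, 1997.

October 25, 1997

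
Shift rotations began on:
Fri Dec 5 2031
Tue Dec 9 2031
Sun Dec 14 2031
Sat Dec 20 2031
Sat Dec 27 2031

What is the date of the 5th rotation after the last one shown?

Sun Feb 15 2032

Intervals are 4, 5, 6, 7 days — an arithmetic progression with common difference 1.
Next gap: 8 days. Sat Dec 27 2031 + 8 days = Sun Jan 4 2032.
Next gap: 9 days. Sun Jan 4 2032 + 9 days = Tue Jan 13 2032.
Next gap: 10 days. Tue Jan 13 2032 + 10 days = Fri Jan 23 2032.
Next gap: 11 days. Fri Jan 23 2032 + 11 days = Tue Feb 3 2032.
Next gap: 12 days. Tue Feb 3 2032 + 12 days = Sun Feb 15 2032.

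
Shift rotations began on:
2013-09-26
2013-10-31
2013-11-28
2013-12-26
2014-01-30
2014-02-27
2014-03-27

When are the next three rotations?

Every date is a Thursday; gaps 35, 28, 28, 35, 28, 28 days.
Each is the last Thursday of its month (at least one falls on the 29th or later, ruling out '4th Thursday').
Last Thursday of April 2014: 2014-04-24.
May 2014 ends with Thursday 2014-05-29.
June 2014 ends with Thursday 2014-06-26.

2014-04-24, 2014-05-29, 2014-06-26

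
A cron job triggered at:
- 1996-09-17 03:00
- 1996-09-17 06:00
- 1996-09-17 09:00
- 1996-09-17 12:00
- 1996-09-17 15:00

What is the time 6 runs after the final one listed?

1996-09-18 09:00

Spacing: 3, 3, 3, 3 h — constant 3 h.
1996-09-17 15:00 + 3 h = 1996-09-17 18:00.
1996-09-17 18:00 + 3 h = 1996-09-17 21:00.
1996-09-17 21:00 + 3 h = 1996-09-18 00:00.
1996-09-18 00:00 + 3 h = 1996-09-18 03:00.
1996-09-18 03:00 + 3 h = 1996-09-18 06:00.
1996-09-18 06:00 + 3 h = 1996-09-18 09:00.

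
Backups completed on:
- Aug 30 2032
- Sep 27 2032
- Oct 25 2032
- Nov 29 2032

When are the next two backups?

Dec 27 2032, Jan 31 2033

All Mondays; the gaps (28, 28, 35) vary with month length.
This is the last Monday of each month.
Last Monday of December 2032: Dec 27 2032.
Last Monday of January 2033: Jan 31 2033.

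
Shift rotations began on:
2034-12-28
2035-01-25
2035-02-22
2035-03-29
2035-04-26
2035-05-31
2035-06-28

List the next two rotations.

2035-07-26, 2035-08-30

All Thursdays; the gaps (28, 28, 35, 28, 35, 28) vary with month length.
This is the last Thursday of each month.
Last Thursday of July 2035: 2035-07-26.
August 2035 ends with Thursday 2035-08-30.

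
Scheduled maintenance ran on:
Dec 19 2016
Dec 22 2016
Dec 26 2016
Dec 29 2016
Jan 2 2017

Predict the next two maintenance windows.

The gap pattern 3, 4, 3, 4 repeats every 2 events.
These are the Mondays and Thursdays of each week.
The following Thursday is Jan 5 2017.
Next Monday: Jan 9 2017.

Jan 5 2017, Jan 9 2017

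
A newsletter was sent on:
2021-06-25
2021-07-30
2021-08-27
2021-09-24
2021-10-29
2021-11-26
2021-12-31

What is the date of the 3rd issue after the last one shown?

Every date is a Friday; gaps 35, 28, 28, 35, 28, 35 days.
Each is the last Friday of its month (at least one falls on the 29th or later, ruling out '4th Friday').
Last Friday of January 2022: 2022-01-28.
February 2022 ends with Friday 2022-02-25.
March 2022 ends with Friday 2022-03-25.

2022-03-25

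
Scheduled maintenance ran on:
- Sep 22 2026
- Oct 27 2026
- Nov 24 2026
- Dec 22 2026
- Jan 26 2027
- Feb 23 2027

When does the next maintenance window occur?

All dates are Tuesdays, 35, 28, 28, 35, 28 days apart.
Specifically, the 4th Tuesday of each month.
March 2027 — 4th Tuesday is Mar 23 2027.

Mar 23 2027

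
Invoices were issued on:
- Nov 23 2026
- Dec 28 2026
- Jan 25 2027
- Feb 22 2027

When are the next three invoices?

All dates are Mondays, 35, 28, 28 days apart.
Specifically, the 4th Monday of each month.
March 2027 — 4th Monday is Mar 22 2027.
April 2027 — 4th Monday is Apr 26 2027.
4th Monday of May 2027: May 24 2027.

Mar 22 2027, Apr 26 2027, May 24 2027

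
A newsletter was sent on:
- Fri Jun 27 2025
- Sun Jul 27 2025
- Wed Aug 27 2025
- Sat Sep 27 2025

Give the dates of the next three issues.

The day-of-month is always 27 (30, 31, 31 days between events).
So this recurs on the 27th of each month.
Next: October 2025 → Mon Oct 27 2025.
Next: November 2025 → Thu Nov 27 2025.
Next: December 2025 → Sat Dec 27 2025.

Mon Oct 27 2025, Thu Nov 27 2025, Sat Dec 27 2025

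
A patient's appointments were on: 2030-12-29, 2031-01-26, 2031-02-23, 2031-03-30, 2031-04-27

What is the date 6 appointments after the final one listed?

2031-10-26

Every date is a Sunday; gaps 28, 28, 35, 28 days.
Each is the last Sunday of its month (at least one falls on the 29th or later, ruling out '4th Sunday').
May 2031 ends with Sunday 2031-05-25.
June 2031 ends with Sunday 2031-06-29.
Last Sunday of July 2031: 2031-07-27.
Last Sunday of August 2031: 2031-08-31.
September 2031 ends with Sunday 2031-09-28.
Last Sunday of October 2031: 2031-10-26.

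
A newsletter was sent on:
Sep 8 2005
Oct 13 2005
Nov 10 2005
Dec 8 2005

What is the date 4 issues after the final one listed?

These are Thursdays at 28- or 35-day spacing (35, 28, 28).
The pattern: 2nd Thursday of the month.
January 2006 — 2nd Thursday is Jan 12 2006.
2nd Thursday of February 2006: Feb 9 2006.
2nd Thursday of March 2006: Mar 9 2006.
April 2006 — 2nd Thursday is Apr 13 2006.

Apr 13 2006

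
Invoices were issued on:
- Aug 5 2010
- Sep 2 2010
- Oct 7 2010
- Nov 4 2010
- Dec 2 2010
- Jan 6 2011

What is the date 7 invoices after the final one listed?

Aug 4 2011

Gaps: 28, 35, 28, 28, 35 days — a mix of 28 and 35. Every date is a Thursday.
Each is the 1st Thursday of its month.
February 2011 — 1st Thursday is Feb 3 2011.
1st Thursday of March 2011: Mar 3 2011.
1st Thursday of April 2011: Apr 7 2011.
May 2011 — 1st Thursday is May 5 2011.
June 2011 — 1st Thursday is Jun 2 2011.
1st Thursday of July 2011: Jul 7 2011.
August 2011 — 1st Thursday is Aug 4 2011.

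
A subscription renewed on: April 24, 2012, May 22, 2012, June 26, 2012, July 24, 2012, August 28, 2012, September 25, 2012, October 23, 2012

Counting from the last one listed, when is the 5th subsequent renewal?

March 26, 2013

Gaps: 28, 35, 28, 35, 28, 28 days — a mix of 28 and 35. Every date is a Tuesday.
Each is the 4th Tuesday of its month.
November 2012 — 4th Tuesday is November 27, 2012.
December 2012 — 4th Tuesday is December 25, 2012.
4th Tuesday of January 2013: January 22, 2013.
February 2013 — 4th Tuesday is February 26, 2013.
March 2013 — 4th Tuesday is March 26, 2013.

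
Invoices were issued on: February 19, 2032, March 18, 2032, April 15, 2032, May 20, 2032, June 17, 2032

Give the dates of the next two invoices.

July 15, 2032; August 19, 2032

These are Thursdays at 28- or 35-day spacing (28, 28, 35, 28).
The pattern: 3rd Thursday of the month.
3rd Thursday of July 2032: July 15, 2032.
August 2032 — 3rd Thursday is August 19, 2032.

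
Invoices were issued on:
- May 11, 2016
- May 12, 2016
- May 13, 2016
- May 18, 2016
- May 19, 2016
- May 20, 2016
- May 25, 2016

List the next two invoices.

May 26, 2016; May 27, 2016

Gaps: 1, 1, 5, 1, 1, 5 days — not constant, but cyclic with period 3.
The events fall on every Wednesday, Thursday and Friday.
Next Thursday: May 26, 2016.
Next Friday: May 27, 2016.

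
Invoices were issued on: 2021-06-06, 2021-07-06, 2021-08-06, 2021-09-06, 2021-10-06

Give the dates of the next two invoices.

Each date is the 6th; the gaps (30, 31, 31, 30) track the month lengths.
The rule is the 6th of each month.
Next: November 2021 → 2021-11-06.
December 2021: 2021-12-06.

2021-11-06, 2021-12-06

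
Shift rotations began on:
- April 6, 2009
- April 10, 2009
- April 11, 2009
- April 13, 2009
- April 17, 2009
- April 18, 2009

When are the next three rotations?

April 20, 2009; April 24, 2009; April 25, 2009

The gap pattern 4, 1, 2, 4, 1 repeats every 3 events.
These are the Mondays, Fridays and Saturdays of each week.
The following Monday is April 20, 2009.
Next Friday: April 24, 2009.
Next Saturday: April 25, 2009.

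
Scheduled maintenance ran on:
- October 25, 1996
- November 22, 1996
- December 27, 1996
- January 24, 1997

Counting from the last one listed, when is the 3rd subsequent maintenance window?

April 25, 1997

All dates are Fridays, 28, 35, 28 days apart.
Specifically, the 4th Friday of each month.
4th Friday of February 1997: February 28, 1997.
March 1997 — 4th Friday is March 28, 1997.
April 1997 — 4th Friday is April 25, 1997.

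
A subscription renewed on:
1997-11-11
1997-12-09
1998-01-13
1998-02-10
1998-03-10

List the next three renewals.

1998-04-14, 1998-05-12, 1998-06-09

All dates are Tuesdays, 28, 35, 28, 28 days apart.
Specifically, the 2nd Tuesday of each month.
April 1998 — 2nd Tuesday is 1998-04-14.
May 1998 — 2nd Tuesday is 1998-05-12.
June 1998 — 2nd Tuesday is 1998-06-09.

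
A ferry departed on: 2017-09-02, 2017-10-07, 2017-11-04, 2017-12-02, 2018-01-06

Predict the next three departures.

2018-02-03, 2018-03-03, 2018-04-07

All dates are Saturdays, 35, 28, 28, 35 days apart.
Specifically, the 1st Saturday of each month.
February 2018 — 1st Saturday is 2018-02-03.
March 2018 — 1st Saturday is 2018-03-03.
April 2018 — 1st Saturday is 2018-04-07.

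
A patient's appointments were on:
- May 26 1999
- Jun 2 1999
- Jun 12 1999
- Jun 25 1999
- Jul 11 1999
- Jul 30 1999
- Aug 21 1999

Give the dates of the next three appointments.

Sep 15 1999, Oct 13 1999, Nov 13 1999

Gaps: 7, 10, 13, 16, 19, 22 days — each gap is 3 larger than the previous one.
Next gap: 25 days. Aug 21 1999 + 25 days = Sep 15 1999.
Next gap: 28 days. Sep 15 1999 + 28 days = Oct 13 1999.
Next gap: 31 days. Oct 13 1999 + 31 days = Nov 13 1999.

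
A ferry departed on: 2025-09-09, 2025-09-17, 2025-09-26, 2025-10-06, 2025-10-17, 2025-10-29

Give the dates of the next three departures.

Gaps: 8, 9, 10, 11, 12 days — each gap is 1 larger than the previous one.
Next gap: 13 days. 2025-10-29 + 13 days = 2025-11-11.
Next gap: 14 days. 2025-11-11 + 14 days = 2025-11-25.
Next gap: 15 days. 2025-11-25 + 15 days = 2025-12-10.

2025-11-11, 2025-11-25, 2025-12-10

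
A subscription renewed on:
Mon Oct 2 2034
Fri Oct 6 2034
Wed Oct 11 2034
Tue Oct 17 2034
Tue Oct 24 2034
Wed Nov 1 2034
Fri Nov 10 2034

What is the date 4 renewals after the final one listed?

Tue Dec 26 2034

Intervals are 4, 5, 6, 7, 8, 9 days — an arithmetic progression with common difference 1.
Next gap: 10 days. Fri Nov 10 2034 + 10 days = Mon Nov 20 2034.
Next gap: 11 days. Mon Nov 20 2034 + 11 days = Fri Dec 1 2034.
Next gap: 12 days. Fri Dec 1 2034 + 12 days = Wed Dec 13 2034.
Next gap: 13 days. Wed Dec 13 2034 + 13 days = Tue Dec 26 2034.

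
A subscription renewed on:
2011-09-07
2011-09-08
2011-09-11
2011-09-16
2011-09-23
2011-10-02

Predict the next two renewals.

2011-10-13, 2011-10-26

The spacing grows by 2 each time: 1, 3, 5, 7, 9 days.
Next gap: 11 days. 2011-10-02 + 11 days = 2011-10-13.
Next gap: 13 days. 2011-10-13 + 13 days = 2011-10-26.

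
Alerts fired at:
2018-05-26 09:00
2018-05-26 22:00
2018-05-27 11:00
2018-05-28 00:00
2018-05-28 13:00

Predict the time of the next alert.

2018-05-29 02:00

Spacing: 13, 13, 13, 13 h — constant 13 h.
2018-05-28 13:00 + 13 h = 2018-05-29 02:00.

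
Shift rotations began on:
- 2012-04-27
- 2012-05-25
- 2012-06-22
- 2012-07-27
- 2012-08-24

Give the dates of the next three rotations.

2012-09-28, 2012-10-26, 2012-11-23

These are Fridays at 28- or 35-day spacing (28, 28, 35, 28).
The pattern: 4th Friday of the month.
September 2012 — 4th Friday is 2012-09-28.
October 2012 — 4th Friday is 2012-10-26.
4th Friday of November 2012: 2012-11-23.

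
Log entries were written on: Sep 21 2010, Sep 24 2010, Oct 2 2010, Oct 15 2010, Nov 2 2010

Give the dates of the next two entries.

Nov 25 2010, Dec 23 2010

The spacing grows by 5 each time: 3, 8, 13, 18 days.
Next gap: 23 days. Nov 2 2010 + 23 days = Nov 25 2010.
Next gap: 28 days. Nov 25 2010 + 28 days = Dec 23 2010.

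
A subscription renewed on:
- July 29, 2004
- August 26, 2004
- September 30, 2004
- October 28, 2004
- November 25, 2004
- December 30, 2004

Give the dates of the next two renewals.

Every date is a Thursday; gaps 28, 35, 28, 28, 35 days.
Each is the last Thursday of its month (at least one falls on the 29th or later, ruling out '4th Thursday').
Last Thursday of January 2005: January 27, 2005.
Last Thursday of February 2005: February 24, 2005.

January 27, 2005; February 24, 2005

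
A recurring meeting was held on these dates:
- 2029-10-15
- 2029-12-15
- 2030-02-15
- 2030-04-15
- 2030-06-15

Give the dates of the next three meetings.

2030-08-15, 2030-10-15, 2030-12-15

Gaps: 61, 62, 59, 61 days — not constant. Every event is on the 15th of the month.
Pattern: the 15th of every 2 months.
August 2030: 2030-08-15.
October 2030: 2030-10-15.
Next: December 2030 → 2030-12-15.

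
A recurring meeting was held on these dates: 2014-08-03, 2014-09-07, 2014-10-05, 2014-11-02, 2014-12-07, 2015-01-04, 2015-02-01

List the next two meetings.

2015-03-01, 2015-04-05

Gaps: 35, 28, 28, 35, 28, 28 days — a mix of 28 and 35. Every date is a Sunday.
Each is the 1st Sunday of its month.
March 2015 — 1st Sunday is 2015-03-01.
1st Sunday of April 2015: 2015-04-05.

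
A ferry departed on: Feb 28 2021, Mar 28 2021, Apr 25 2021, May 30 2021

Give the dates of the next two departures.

All Sundays; the gaps (28, 28, 35) vary with month length.
This is the last Sunday of each month.
June 2021 ends with Sunday Jun 27 2021.
Last Sunday of July 2021: Jul 25 2021.

Jun 27 2021, Jul 25 2021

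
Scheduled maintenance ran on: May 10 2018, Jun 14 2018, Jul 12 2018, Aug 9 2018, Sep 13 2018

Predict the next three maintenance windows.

Oct 11 2018, Nov 8 2018, Dec 13 2018

These are Thursdays at 28- or 35-day spacing (35, 28, 28, 35).
The pattern: 2nd Thursday of the month.
October 2018 — 2nd Thursday is Oct 11 2018.
2nd Thursday of November 2018: Nov 8 2018.
December 2018 — 2nd Thursday is Dec 13 2018.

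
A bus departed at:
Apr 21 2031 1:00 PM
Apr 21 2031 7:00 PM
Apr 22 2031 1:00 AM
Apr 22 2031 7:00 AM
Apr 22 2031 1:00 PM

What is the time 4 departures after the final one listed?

The interval is a steady 6 hours (6, 6, 6, 6).
Apr 22 2031 1:00 PM + 6 h = Apr 22 2031 7:00 PM.
Apr 22 2031 7:00 PM + 6 h = Apr 23 2031 1:00 AM.
Apr 23 2031 1:00 AM + 6 h = Apr 23 2031 7:00 AM.
Apr 23 2031 7:00 AM + 6 h = Apr 23 2031 1:00 PM.

Apr 23 2031 1:00 PM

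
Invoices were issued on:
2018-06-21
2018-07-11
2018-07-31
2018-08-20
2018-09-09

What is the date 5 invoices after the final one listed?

Every event comes 20 days after the last (20, 20, 20, 20).
2018-09-09 + 20 days = 2018-09-29.
2018-09-29 + 20 days = 2018-10-19.
2018-10-19 + 20 days = 2018-11-08.
2018-11-08 + 20 days = 2018-11-28.
2018-11-28 + 20 days = 2018-12-18.

2018-12-18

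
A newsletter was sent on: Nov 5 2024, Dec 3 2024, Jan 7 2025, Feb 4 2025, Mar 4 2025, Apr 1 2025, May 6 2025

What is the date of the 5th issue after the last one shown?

All dates are Tuesdays, 28, 35, 28, 28, 28, 35 days apart.
Specifically, the 1st Tuesday of each month.
June 2025 — 1st Tuesday is Jun 3 2025.
1st Tuesday of July 2025: Jul 1 2025.
1st Tuesday of August 2025: Aug 5 2025.
September 2025 — 1st Tuesday is Sep 2 2025.
1st Tuesday of October 2025: Oct 7 2025.

Oct 7 2025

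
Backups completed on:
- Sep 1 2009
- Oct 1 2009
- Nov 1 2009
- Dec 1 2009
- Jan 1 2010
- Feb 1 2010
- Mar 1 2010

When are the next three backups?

Apr 1 2010, May 1 2010, Jun 1 2010

Gaps: 30, 31, 30, 31, 31, 28 days — not constant. Every event is on the 1st of the month.
Pattern: the 1st of each month.
April 2010: Apr 1 2010.
Next: May 2010 → May 1 2010.
June 2010: Jun 1 2010.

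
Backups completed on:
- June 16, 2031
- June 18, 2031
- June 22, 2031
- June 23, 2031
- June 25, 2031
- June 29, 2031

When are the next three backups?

June 30, 2031; July 2, 2031; July 6, 2031

Gaps: 2, 4, 1, 2, 4 days — not constant, but cyclic with period 3.
The events fall on every Monday, Wednesday and Sunday.
Next Monday: June 30, 2031.
The following Wednesday is July 2, 2031.
Next Sunday: July 6, 2031.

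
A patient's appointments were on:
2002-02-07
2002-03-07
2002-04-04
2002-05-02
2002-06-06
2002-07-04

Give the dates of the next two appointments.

Gaps: 28, 28, 28, 35, 28 days — a mix of 28 and 35. Every date is a Thursday.
Each is the 1st Thursday of its month.
1st Thursday of August 2002: 2002-08-01.
1st Thursday of September 2002: 2002-09-05.

2002-08-01, 2002-09-05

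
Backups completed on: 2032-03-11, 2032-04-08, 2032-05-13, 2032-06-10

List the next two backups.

2032-07-08, 2032-08-12

Gaps: 28, 35, 28 days — a mix of 28 and 35. Every date is a Thursday.
Each is the 2nd Thursday of its month.
July 2032 — 2nd Thursday is 2032-07-08.
2nd Thursday of August 2032: 2032-08-12.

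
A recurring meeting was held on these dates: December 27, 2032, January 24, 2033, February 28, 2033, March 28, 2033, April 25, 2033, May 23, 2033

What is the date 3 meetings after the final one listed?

These are Mondays at 28- or 35-day spacing (28, 35, 28, 28, 28).
The pattern: 4th Monday of the month.
June 2033 — 4th Monday is June 27, 2033.
July 2033 — 4th Monday is July 25, 2033.
4th Monday of August 2033: August 22, 2033.

August 22, 2033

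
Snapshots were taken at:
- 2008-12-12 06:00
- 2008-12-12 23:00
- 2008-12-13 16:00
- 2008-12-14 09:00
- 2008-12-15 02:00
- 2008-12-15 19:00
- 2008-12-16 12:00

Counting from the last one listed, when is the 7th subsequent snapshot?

2008-12-21 11:00

The interval is a steady 17 hours (17, 17, 17, 17, 17, 17).
2008-12-16 12:00 + 17 h = 2008-12-17 05:00.
2008-12-17 05:00 + 17 h = 2008-12-17 22:00.
2008-12-17 22:00 + 17 h = 2008-12-18 15:00.
2008-12-18 15:00 + 17 h = 2008-12-19 08:00.
2008-12-19 08:00 + 17 h = 2008-12-20 01:00.
2008-12-20 01:00 + 17 h = 2008-12-20 18:00.
2008-12-20 18:00 + 17 h = 2008-12-21 11:00.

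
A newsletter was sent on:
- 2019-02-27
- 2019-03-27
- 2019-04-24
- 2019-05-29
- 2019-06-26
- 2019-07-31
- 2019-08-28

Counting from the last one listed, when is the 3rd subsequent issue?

Every date is a Wednesday; gaps 28, 28, 35, 28, 35, 28 days.
Each is the last Wednesday of its month (at least one falls on the 29th or later, ruling out '4th Wednesday').
September 2019 ends with Wednesday 2019-09-25.
October 2019 ends with Wednesday 2019-10-30.
Last Wednesday of November 2019: 2019-11-27.

2019-11-27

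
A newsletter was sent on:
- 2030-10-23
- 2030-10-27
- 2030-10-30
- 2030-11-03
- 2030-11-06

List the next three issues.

Every event lands on a Wednesday or Sunday (gaps cycle 4, 3, 4, 3).
So the schedule is: every Wednesday and Sunday.
The following Sunday is 2030-11-10.
Next Wednesday: 2030-11-13.
Next Sunday: 2030-11-17.

2030-11-10, 2030-11-13, 2030-11-17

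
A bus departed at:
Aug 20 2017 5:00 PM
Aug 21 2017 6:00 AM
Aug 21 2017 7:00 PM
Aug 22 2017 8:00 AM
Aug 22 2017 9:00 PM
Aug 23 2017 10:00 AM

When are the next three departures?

Aug 23 2017 11:00 PM, Aug 24 2017 12:00 PM, Aug 25 2017 1:00 AM

Gaps: 13, 13, 13, 13, 13 hours — each event is 13 hours after the previous one.
Aug 23 2017 10:00 AM + 13 h = Aug 23 2017 11:00 PM.
Aug 23 2017 11:00 PM + 13 h = Aug 24 2017 12:00 PM.
Aug 24 2017 12:00 PM + 13 h = Aug 25 2017 1:00 AM.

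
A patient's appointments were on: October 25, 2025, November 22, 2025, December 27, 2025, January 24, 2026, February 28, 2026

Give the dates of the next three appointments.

March 28, 2026; April 25, 2026; May 23, 2026

Gaps: 28, 35, 28, 35 days — a mix of 28 and 35. Every date is a Saturday.
Each is the 4th Saturday of its month.
4th Saturday of March 2026: March 28, 2026.
4th Saturday of April 2026: April 25, 2026.
May 2026 — 4th Saturday is May 23, 2026.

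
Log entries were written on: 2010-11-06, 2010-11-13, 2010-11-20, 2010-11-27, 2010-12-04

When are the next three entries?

2010-12-11, 2010-12-18, 2010-12-25

The spacing is 7, 7, 7, 7 days — always 7 days.
2010-12-04 + 7 days = 2010-12-11.
2010-12-11 + 7 days = 2010-12-18.
2010-12-18 + 7 days = 2010-12-25.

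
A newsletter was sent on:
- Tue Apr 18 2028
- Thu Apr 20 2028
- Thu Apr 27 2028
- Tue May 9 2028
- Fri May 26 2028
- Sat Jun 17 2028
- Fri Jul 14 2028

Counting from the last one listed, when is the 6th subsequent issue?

Sat Apr 7 2029

The spacing grows by 5 each time: 2, 7, 12, 17, 22, 27 days.
Next gap: 32 days. Fri Jul 14 2028 + 32 days = Tue Aug 15 2028.
Next gap: 37 days. Tue Aug 15 2028 + 37 days = Thu Sep 21 2028.
Next gap: 42 days. Thu Sep 21 2028 + 42 days = Thu Nov 2 2028.
Next gap: 47 days. Thu Nov 2 2028 + 47 days = Tue Dec 19 2028.
Next gap: 52 days. Tue Dec 19 2028 + 52 days = Fri Feb 9 2029.
Next gap: 57 days. Fri Feb 9 2029 + 57 days = Sat Apr 7 2029.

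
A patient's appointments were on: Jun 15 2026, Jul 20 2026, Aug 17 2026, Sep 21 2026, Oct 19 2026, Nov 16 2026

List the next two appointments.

Dec 21 2026, Jan 18 2027

These are Mondays at 28- or 35-day spacing (35, 28, 35, 28, 28).
The pattern: 3rd Monday of the month.
3rd Monday of December 2026: Dec 21 2026.
3rd Monday of January 2027: Jan 18 2027.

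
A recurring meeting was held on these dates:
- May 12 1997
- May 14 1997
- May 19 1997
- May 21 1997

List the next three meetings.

May 26 1997, May 28 1997, Jun 2 1997

Gaps: 2, 5, 2 days — not constant, but cyclic with period 2.
The events fall on every Monday and Wednesday.
Next Monday: May 26 1997.
The following Wednesday is May 28 1997.
The following Monday is Jun 2 1997.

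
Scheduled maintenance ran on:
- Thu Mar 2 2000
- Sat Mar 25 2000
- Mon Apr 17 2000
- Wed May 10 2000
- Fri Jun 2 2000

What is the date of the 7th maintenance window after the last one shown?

The spacing is 23, 23, 23, 23 days — always 23 days.
Fri Jun 2 2000 + 23 days = Sun Jun 25 2000.
Sun Jun 25 2000 + 23 days = Tue Jul 18 2000.
Tue Jul 18 2000 + 23 days = Thu Aug 10 2000.
Thu Aug 10 2000 + 23 days = Sat Sep 2 2000.
Sat Sep 2 2000 + 23 days = Mon Sep 25 2000.
Mon Sep 25 2000 + 23 days = Wed Oct 18 2000.
Wed Oct 18 2000 + 23 days = Fri Nov 10 2000.

Fri Nov 10 2000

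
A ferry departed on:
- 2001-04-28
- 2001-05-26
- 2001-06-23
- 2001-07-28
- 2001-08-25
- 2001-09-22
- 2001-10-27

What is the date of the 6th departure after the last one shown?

2002-04-27

Gaps: 28, 28, 35, 28, 28, 35 days — a mix of 28 and 35. Every date is a Saturday.
Each is the 4th Saturday of its month.
November 2001 — 4th Saturday is 2001-11-24.
December 2001 — 4th Saturday is 2001-12-22.
4th Saturday of January 2002: 2002-01-26.
4th Saturday of February 2002: 2002-02-23.
4th Saturday of March 2002: 2002-03-23.
April 2002 — 4th Saturday is 2002-04-27.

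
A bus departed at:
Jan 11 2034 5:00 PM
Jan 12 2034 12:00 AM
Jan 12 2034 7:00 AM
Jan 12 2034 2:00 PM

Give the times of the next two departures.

Gaps: 7, 7, 7 hours — each event is 7 hours after the previous one.
Jan 12 2034 2:00 PM + 7 h = Jan 12 2034 9:00 PM.
Jan 12 2034 9:00 PM + 7 h = Jan 13 2034 4:00 AM.

Jan 12 2034 9:00 PM, Jan 13 2034 4:00 AM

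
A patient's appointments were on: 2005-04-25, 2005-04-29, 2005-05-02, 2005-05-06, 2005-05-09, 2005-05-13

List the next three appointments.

Gaps: 4, 3, 4, 3, 4 days — not constant, but cyclic with period 2.
The events fall on every Monday and Friday.
The following Monday is 2005-05-16.
Next Friday: 2005-05-20.
The following Monday is 2005-05-23.

2005-05-16, 2005-05-20, 2005-05-23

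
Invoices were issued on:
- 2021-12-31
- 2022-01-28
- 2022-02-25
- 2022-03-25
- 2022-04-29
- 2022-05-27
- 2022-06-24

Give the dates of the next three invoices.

All Fridays; the gaps (28, 28, 28, 35, 28, 28) vary with month length.
This is the last Friday of each month.
July 2022 ends with Friday 2022-07-29.
August 2022 ends with Friday 2022-08-26.
Last Friday of September 2022: 2022-09-30.

2022-07-29, 2022-08-26, 2022-09-30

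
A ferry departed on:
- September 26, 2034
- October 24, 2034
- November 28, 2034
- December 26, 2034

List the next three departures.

These are Tuesdays at 28- or 35-day spacing (28, 35, 28).
The pattern: 4th Tuesday of the month.
January 2035 — 4th Tuesday is January 23, 2035.
February 2035 — 4th Tuesday is February 27, 2035.
March 2035 — 4th Tuesday is March 27, 2035.

January 23, 2035; February 27, 2035; March 27, 2035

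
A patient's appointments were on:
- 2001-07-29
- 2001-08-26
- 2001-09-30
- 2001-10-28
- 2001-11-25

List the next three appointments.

2001-12-30, 2002-01-27, 2002-02-24

Every date is a Sunday; gaps 28, 35, 28, 28 days.
Each is the last Sunday of its month (at least one falls on the 29th or later, ruling out '4th Sunday').
December 2001 ends with Sunday 2001-12-30.
Last Sunday of January 2002: 2002-01-27.
Last Sunday of February 2002: 2002-02-24.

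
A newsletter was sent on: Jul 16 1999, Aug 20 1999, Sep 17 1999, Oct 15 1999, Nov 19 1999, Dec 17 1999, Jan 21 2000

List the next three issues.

Gaps: 35, 28, 28, 35, 28, 35 days — a mix of 28 and 35. Every date is a Friday.
Each is the 3rd Friday of its month.
February 2000 — 3rd Friday is Feb 18 2000.
3rd Friday of March 2000: Mar 17 2000.
April 2000 — 3rd Friday is Apr 21 2000.

Feb 18 2000, Mar 17 2000, Apr 21 2000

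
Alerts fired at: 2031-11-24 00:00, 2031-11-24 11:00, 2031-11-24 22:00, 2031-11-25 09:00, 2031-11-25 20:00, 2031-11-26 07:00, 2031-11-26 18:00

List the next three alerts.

The interval is a steady 11 hours (11, 11, 11, 11, 11, 11).
2031-11-26 18:00 + 11 h = 2031-11-27 05:00.
2031-11-27 05:00 + 11 h = 2031-11-27 16:00.
2031-11-27 16:00 + 11 h = 2031-11-28 03:00.

2031-11-27 05:00, 2031-11-27 16:00, 2031-11-28 03:00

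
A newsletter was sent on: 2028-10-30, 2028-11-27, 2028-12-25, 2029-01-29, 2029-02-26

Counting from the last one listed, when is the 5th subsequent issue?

Every date is a Monday; gaps 28, 28, 35, 28 days.
Each is the last Monday of its month (at least one falls on the 29th or later, ruling out '4th Monday').
Last Monday of March 2029: 2029-03-26.
Last Monday of April 2029: 2029-04-30.
Last Monday of May 2029: 2029-05-28.
June 2029 ends with Monday 2029-06-25.
July 2029 ends with Monday 2029-07-30.

2029-07-30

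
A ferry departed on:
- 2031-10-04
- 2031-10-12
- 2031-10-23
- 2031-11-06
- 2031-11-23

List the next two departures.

Intervals are 8, 11, 14, 17 days — an arithmetic progression with common difference 3.
Next gap: 20 days. 2031-11-23 + 20 days = 2031-12-13.
Next gap: 23 days. 2031-12-13 + 23 days = 2032-01-05.

2031-12-13, 2032-01-05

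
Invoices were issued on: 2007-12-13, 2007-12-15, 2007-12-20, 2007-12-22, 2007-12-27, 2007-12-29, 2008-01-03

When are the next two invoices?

2008-01-05, 2008-01-10

Gaps: 2, 5, 2, 5, 2, 5 days — not constant, but cyclic with period 2.
The events fall on every Thursday and Saturday.
The following Saturday is 2008-01-05.
The following Thursday is 2008-01-10.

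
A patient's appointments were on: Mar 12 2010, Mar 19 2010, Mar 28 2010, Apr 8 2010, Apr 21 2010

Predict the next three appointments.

The spacing grows by 2 each time: 7, 9, 11, 13 days.
Next gap: 15 days. Apr 21 2010 + 15 days = May 6 2010.
Next gap: 17 days. May 6 2010 + 17 days = May 23 2010.
Next gap: 19 days. May 23 2010 + 19 days = Jun 11 2010.

May 6 2010, May 23 2010, Jun 11 2010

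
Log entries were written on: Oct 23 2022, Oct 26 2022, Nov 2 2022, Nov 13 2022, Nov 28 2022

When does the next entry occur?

Intervals are 3, 7, 11, 15 days — an arithmetic progression with common difference 4.
Next gap: 19 days. Nov 28 2022 + 19 days = Dec 17 2022.

Dec 17 2022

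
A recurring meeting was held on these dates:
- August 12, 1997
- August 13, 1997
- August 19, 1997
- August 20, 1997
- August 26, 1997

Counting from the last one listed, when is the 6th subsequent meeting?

Gaps: 1, 6, 1, 6 days — not constant, but cyclic with period 2.
The events fall on every Tuesday and Wednesday.
The following Wednesday is August 27, 1997.
The following Tuesday is September 2, 1997.
Next Wednesday: September 3, 1997.
The following Tuesday is September 9, 1997.
The following Wednesday is September 10, 1997.
Next Tuesday: September 16, 1997.

September 16, 1997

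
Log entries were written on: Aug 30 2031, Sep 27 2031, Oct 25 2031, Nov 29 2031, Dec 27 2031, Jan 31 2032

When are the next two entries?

All Saturdays; the gaps (28, 28, 35, 28, 35) vary with month length.
This is the last Saturday of each month.
February 2032 ends with Saturday Feb 28 2032.
March 2032 ends with Saturday Mar 27 2032.

Feb 28 2032, Mar 27 2032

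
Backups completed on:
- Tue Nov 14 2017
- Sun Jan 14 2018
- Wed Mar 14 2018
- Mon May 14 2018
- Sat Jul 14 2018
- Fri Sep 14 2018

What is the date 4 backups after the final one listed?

Each date is the 14th; the gaps (61, 59, 61, 61, 62) track the month lengths.
The rule is the 14th of every 2 months.
Next: November 2018 → Wed Nov 14 2018.
January 2019: Mon Jan 14 2019.
Next: March 2019 → Thu Mar 14 2019.
Next: May 2019 → Tue May 14 2019.

Tue May 14 2019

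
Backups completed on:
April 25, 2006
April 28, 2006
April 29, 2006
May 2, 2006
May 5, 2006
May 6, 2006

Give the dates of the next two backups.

May 9, 2006; May 12, 2006

Gaps: 3, 1, 3, 3, 1 days — not constant, but cyclic with period 3.
The events fall on every Tuesday, Friday and Saturday.
The following Tuesday is May 9, 2006.
The following Friday is May 12, 2006.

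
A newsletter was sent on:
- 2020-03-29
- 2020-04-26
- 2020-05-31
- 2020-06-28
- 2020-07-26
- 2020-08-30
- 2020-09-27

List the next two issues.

2020-10-25, 2020-11-29

All Sundays; the gaps (28, 35, 28, 28, 35, 28) vary with month length.
This is the last Sunday of each month.
Last Sunday of October 2020: 2020-10-25.
November 2020 ends with Sunday 2020-11-29.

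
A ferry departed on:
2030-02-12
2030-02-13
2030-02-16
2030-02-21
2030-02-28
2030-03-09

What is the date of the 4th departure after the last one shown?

Intervals are 1, 3, 5, 7, 9 days — an arithmetic progression with common difference 2.
Next gap: 11 days. 2030-03-09 + 11 days = 2030-03-20.
Next gap: 13 days. 2030-03-20 + 13 days = 2030-04-02.
Next gap: 15 days. 2030-04-02 + 15 days = 2030-04-17.
Next gap: 17 days. 2030-04-17 + 17 days = 2030-05-04.

2030-05-04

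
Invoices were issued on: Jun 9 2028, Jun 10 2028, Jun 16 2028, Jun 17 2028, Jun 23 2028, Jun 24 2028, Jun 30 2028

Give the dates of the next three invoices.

Gaps: 1, 6, 1, 6, 1, 6 days — not constant, but cyclic with period 2.
The events fall on every Friday and Saturday.
Next Saturday: Jul 1 2028.
The following Friday is Jul 7 2028.
The following Saturday is Jul 8 2028.

Jul 1 2028, Jul 7 2028, Jul 8 2028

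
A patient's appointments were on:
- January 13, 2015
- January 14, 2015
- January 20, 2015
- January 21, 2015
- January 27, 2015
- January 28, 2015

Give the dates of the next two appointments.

Every event lands on a Tuesday or Wednesday (gaps cycle 1, 6, 1, 6, 1).
So the schedule is: every Tuesday and Wednesday.
The following Tuesday is February 3, 2015.
The following Wednesday is February 4, 2015.

February 3, 2015; February 4, 2015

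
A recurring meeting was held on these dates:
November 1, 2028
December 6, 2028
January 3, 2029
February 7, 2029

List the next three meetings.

Gaps: 35, 28, 35 days — a mix of 28 and 35. Every date is a Wednesday.
Each is the 1st Wednesday of its month.
March 2029 — 1st Wednesday is March 7, 2029.
1st Wednesday of April 2029: April 4, 2029.
1st Wednesday of May 2029: May 2, 2029.

March 7, 2029; April 4, 2029; May 2, 2029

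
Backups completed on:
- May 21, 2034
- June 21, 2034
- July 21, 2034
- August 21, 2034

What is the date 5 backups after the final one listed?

January 21, 2035

Gaps: 31, 30, 31 days — not constant. Every event is on the 21st of the month.
Pattern: the 21st of each month.
September 2034: September 21, 2034.
Next: October 2034 → October 21, 2034.
Next: November 2034 → November 21, 2034.
Next: December 2034 → December 21, 2034.
Next: January 2035 → January 21, 2035.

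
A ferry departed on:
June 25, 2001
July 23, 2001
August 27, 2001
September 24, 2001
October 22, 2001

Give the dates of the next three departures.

All dates are Mondays, 28, 35, 28, 28 days apart.
Specifically, the 4th Monday of each month.
November 2001 — 4th Monday is November 26, 2001.
December 2001 — 4th Monday is December 24, 2001.
4th Monday of January 2002: January 28, 2002.

November 26, 2001; December 24, 2001; January 28, 2002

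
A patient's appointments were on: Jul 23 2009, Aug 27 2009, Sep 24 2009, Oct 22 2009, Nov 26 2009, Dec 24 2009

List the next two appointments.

Jan 28 2010, Feb 25 2010

Gaps: 35, 28, 28, 35, 28 days — a mix of 28 and 35. Every date is a Thursday.
Each is the 4th Thursday of its month.
January 2010 — 4th Thursday is Jan 28 2010.
4th Thursday of February 2010: Feb 25 2010.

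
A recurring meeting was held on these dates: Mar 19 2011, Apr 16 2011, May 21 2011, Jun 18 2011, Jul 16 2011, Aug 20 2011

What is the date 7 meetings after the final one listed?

Mar 17 2012

These are Saturdays at 28- or 35-day spacing (28, 35, 28, 28, 35).
The pattern: 3rd Saturday of the month.
September 2011 — 3rd Saturday is Sep 17 2011.
October 2011 — 3rd Saturday is Oct 15 2011.
November 2011 — 3rd Saturday is Nov 19 2011.
3rd Saturday of December 2011: Dec 17 2011.
3rd Saturday of January 2012: Jan 21 2012.
February 2012 — 3rd Saturday is Feb 18 2012.
March 2012 — 3rd Saturday is Mar 17 2012.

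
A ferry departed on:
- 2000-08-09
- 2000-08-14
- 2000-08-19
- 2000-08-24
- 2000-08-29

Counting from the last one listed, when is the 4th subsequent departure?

The spacing is 5, 5, 5, 5 days — always 5 days.
2000-08-29 + 5 days = 2000-09-03.
2000-09-03 + 5 days = 2000-09-08.
2000-09-08 + 5 days = 2000-09-13.
2000-09-13 + 5 days = 2000-09-18.

2000-09-18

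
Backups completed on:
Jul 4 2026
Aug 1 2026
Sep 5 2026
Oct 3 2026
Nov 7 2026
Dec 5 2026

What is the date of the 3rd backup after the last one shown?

Gaps: 28, 35, 28, 35, 28 days — a mix of 28 and 35. Every date is a Saturday.
Each is the 1st Saturday of its month.
1st Saturday of January 2027: Jan 2 2027.
February 2027 — 1st Saturday is Feb 6 2027.
1st Saturday of March 2027: Mar 6 2027.

Mar 6 2027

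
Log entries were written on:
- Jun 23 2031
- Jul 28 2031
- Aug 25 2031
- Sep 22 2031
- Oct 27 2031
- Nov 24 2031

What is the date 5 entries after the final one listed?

Apr 26 2032

These are Mondays at 28- or 35-day spacing (35, 28, 28, 35, 28).
The pattern: 4th Monday of the month.
December 2031 — 4th Monday is Dec 22 2031.
4th Monday of January 2032: Jan 26 2032.
4th Monday of February 2032: Feb 23 2032.
March 2032 — 4th Monday is Mar 22 2032.
4th Monday of April 2032: Apr 26 2032.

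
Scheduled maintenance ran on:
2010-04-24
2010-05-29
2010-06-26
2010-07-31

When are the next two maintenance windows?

Every date is a Saturday; gaps 35, 28, 35 days.
Each is the last Saturday of its month (at least one falls on the 29th or later, ruling out '4th Saturday').
August 2010 ends with Saturday 2010-08-28.
September 2010 ends with Saturday 2010-09-25.

2010-08-28, 2010-09-25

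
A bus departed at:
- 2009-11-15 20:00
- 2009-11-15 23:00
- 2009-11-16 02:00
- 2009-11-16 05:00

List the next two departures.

2009-11-16 08:00, 2009-11-16 11:00

Spacing: 3, 3, 3 h — constant 3 h.
2009-11-16 05:00 + 3 h = 2009-11-16 08:00.
2009-11-16 08:00 + 3 h = 2009-11-16 11:00.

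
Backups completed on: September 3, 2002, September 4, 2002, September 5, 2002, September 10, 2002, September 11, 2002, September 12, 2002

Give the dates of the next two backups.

The gap pattern 1, 1, 5, 1, 1 repeats every 3 events.
These are the Tuesdays, Wednesdays and Thursdays of each week.
The following Tuesday is September 17, 2002.
The following Wednesday is September 18, 2002.

September 17, 2002; September 18, 2002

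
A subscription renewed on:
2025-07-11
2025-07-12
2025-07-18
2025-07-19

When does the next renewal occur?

The gap pattern 1, 6, 1 repeats every 2 events.
These are the Fridays and Saturdays of each week.
The following Friday is 2025-07-25.

2025-07-25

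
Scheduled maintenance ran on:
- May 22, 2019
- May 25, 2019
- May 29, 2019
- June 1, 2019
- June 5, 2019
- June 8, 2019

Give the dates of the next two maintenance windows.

June 12, 2019; June 15, 2019

Every event lands on a Wednesday or Saturday (gaps cycle 3, 4, 3, 4, 3).
So the schedule is: every Wednesday and Saturday.
Next Wednesday: June 12, 2019.
The following Saturday is June 15, 2019.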